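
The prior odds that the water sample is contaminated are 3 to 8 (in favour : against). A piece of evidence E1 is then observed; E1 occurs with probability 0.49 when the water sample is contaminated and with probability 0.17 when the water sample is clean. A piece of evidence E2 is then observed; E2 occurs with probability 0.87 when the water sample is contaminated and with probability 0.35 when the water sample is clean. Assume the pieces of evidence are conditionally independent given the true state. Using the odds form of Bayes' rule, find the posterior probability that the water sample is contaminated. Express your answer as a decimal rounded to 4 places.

Posterior probability ≈ 0.7288

Prior odds = 3/8 = 0.37500. In log-odds, ln(0.37500) = -0.98083.
Add log likelihood ratios: ln(2.8824) + ln(2.4857) = 1.9692.
Posterior log-odds = 0.98834, so posterior odds = exp(0.98834) = 2.6868. Converting, P(H|E) = 2.6868/3.6868 = 0.7288.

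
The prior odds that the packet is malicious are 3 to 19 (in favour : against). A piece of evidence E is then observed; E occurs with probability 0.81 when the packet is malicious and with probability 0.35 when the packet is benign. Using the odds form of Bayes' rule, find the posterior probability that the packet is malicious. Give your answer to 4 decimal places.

Prior odds = 3/19 = 0.15789. In log-odds, ln(0.15789) = -1.8458.
Add log likelihood ratio: ln(2.3143) = 0.83910.
Posterior log-odds = -1.0067, so posterior odds = exp(-1.0067) = 0.36541. Converting, P(H|E) = 0.36541/1.3654 = 0.2676.

Posterior probability ≈ 0.2676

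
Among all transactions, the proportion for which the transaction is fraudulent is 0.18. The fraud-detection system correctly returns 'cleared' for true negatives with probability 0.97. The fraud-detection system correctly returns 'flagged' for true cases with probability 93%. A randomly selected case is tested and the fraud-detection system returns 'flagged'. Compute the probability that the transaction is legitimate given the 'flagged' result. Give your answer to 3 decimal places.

P(¬H | E) ≈ 0.128

Let H be the event that the transaction is fraudulent. P(H) = 0.18, so P(¬H) = 0.82. With E the 'flagged' result, P(E|H) = 0.93 and P(E|¬H) = 0.03.
P(E) = 0.93·0.18 + 0.03·0.82 = 0.16740 + 0.024600 = 0.19200.
By Bayes' theorem, P(H|E) = 0.16740 / 0.19200 = 0.872. Hence P(¬H|E) = 1 − 0.872 = 0.128.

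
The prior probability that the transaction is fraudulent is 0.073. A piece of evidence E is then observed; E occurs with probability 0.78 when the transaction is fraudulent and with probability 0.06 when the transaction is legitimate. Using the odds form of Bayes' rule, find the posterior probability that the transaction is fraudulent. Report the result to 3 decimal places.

Prior odds = 0.073/(1−0.073) = 0.078749.
Likelihood ratio for E = 0.78/0.06 = 13.000.
Posterior odds = prior odds × LR = 1.0237.
Posterior probability = odds/(1+odds) = 1.0237/2.0237 = 0.506.

Posterior probability ≈ 0.506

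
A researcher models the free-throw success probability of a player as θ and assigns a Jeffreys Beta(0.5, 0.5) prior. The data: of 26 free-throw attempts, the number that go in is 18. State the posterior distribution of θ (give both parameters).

The binomial likelihood is conjugate to the Beta prior: with 18 successes and 8 failures, the posterior is Beta(0.5+18, 0.5+8) = Beta(18.5, 8.5).

Posterior: Beta(18.5, 8.5)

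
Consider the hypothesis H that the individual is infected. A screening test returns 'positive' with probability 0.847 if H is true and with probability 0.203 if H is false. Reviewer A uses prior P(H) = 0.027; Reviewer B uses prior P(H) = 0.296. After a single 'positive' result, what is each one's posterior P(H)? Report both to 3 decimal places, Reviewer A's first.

Reviewer A: 0.104; Reviewer B: 0.637

The likelihood ratio for a 'positive' result is 0.847/0.203 = 4.1724.
Reviewer A: prior odds 0.027/0.973 = 0.027749; posterior odds 0.11578; posterior probability 0.104.
Reviewer B: prior odds 0.296/0.704 = 0.42045; posterior odds 1.7543; posterior probability 0.637.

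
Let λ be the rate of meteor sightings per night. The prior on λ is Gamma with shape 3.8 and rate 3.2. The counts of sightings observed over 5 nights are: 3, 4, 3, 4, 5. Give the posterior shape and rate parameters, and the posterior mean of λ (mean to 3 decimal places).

Total count ∑xᵢ = 19 over n = 5 nights.
Gamma is conjugate to the Poisson likelihood: posterior is Gamma(shape = 3.8+19 = 22.8, rate = 3.2+5 = 8.2).
E[λ | data] = 22.8/8.2 = 2.780.

Posterior: Gamma(shape=22.8, rate=8.2); mean ≈ 2.780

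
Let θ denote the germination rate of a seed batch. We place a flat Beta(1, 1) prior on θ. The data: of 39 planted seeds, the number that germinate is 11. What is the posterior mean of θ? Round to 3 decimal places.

Observing 11 successes and 28 failures updates Beta(1, 1) by adding the success and failure counts to the two shape parameters: α = 1+11 = 12, β = 1+28 = 29.
E[θ | data] = 12/(12+29) = 0.293.

Posterior mean ≈ 0.293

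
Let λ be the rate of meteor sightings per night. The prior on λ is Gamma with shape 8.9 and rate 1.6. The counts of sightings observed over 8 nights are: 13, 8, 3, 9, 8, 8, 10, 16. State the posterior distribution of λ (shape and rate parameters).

The Poisson likelihood adds the total count to the shape and the number of exposure periods to the rate. Here ∑xᵢ = 75 and n = 8, so shape 8.9→83.9 and rate 1.6→9.6.

Posterior: Gamma(shape=83.9, rate=9.6)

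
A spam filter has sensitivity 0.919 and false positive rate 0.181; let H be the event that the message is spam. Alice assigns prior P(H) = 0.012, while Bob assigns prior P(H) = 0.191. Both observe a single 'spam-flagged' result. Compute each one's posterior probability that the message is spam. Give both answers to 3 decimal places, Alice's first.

Alice: 0.058; Bob: 0.545

P('+'|H) = 0.919, P('+'|¬H) = 0.181.
Alice: numerator 0.919·0.012 = 0.011028; evidence = 0.011028+0.181·0.988 = 0.18986; posterior = 0.058.
Bob: numerator 0.919·0.191 = 0.17553; evidence = 0.17553+0.181·0.809 = 0.32196; posterior = 0.545.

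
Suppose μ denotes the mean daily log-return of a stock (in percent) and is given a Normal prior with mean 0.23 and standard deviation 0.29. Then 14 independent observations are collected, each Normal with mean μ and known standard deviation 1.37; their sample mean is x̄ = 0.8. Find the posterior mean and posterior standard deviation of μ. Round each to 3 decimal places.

Prior precision 1/τ₀² = 1/0.29² = 11.8906; data precision n/σ² = 14/1.37² = 7.45911.
Posterior precision = 11.8906 + 7.45911 = 19.3497, giving posterior SD = 1/√19.3497 = 0.227.
Posterior mean = (11.8906·0.23 + 7.45911·0.8) / 19.3497 = 0.450.

Posterior mean ≈ 0.450; posterior SD ≈ 0.227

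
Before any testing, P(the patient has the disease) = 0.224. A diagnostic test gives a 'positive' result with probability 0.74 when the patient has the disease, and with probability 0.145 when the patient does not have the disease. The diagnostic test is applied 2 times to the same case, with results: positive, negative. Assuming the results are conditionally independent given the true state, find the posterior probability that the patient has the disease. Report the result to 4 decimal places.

Posterior P(H) ≈ 0.3094

Let H be the event that the patient has the disease; start with P(H) = 0.224. P('positive'|H) = 0.74, P('positive'|¬H) = 0.145.
Update on result 1 ('positive'): P(H) ← 0.74·0.2240 / (0.74·0.2240 + 0.145·0.7760) = 0.16576/0.27828 = 0.5957.
Update on result 2 ('negative'): P(H) ← 0.26·0.5957 / (0.26·0.5957 + 0.855·0.4043) = 0.15487/0.50058 = 0.3094.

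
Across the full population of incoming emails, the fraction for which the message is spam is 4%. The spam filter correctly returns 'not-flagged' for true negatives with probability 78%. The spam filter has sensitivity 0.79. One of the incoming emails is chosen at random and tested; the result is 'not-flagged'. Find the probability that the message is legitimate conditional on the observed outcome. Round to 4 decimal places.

P(¬H | E) ≈ 0.9889

Write H for 'the message is spam'. Prior odds H:¬H = 0.04/0.96 = 0.041667. For the 'not-flagged' outcome, the likelihood ratio is 0.21/0.78 = 0.26923.
Posterior odds = 0.041667 × 0.26923 = 0.011218, so P(H|E) = 0.011218/(1+0.011218) = 0.0111. Then P(¬H|E) = 1 − 0.0111 = 0.9889.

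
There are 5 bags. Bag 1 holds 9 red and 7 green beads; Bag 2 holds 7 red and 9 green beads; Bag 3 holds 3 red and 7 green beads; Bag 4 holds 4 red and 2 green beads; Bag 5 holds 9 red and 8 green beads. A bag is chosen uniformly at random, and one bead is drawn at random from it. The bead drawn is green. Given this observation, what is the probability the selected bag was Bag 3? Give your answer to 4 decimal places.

Posterior probability ≈ 0.2796

Tabulate prior·likelihood by source: [1] prior 0.2, lik 0.4375, product 0.08750; [2] prior 0.2, lik 0.5625, product 0.1125; [3] prior 0.2, lik 0.7, product 0.1400; [4] prior 0.2, lik 0.3333, product 0.06667; [5] prior 0.2, lik 0.4706, product 0.09412.
Normalizing constant = 0.50078; the posterior for Bag 3 is its product over the sum, 0.1400/0.50078 = 0.2796.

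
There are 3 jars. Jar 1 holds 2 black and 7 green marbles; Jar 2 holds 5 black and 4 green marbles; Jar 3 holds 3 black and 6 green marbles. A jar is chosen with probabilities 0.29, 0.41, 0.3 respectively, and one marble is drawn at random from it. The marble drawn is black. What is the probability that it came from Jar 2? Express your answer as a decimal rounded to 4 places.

Posterior probability ≈ 0.5807

Tabulate prior·likelihood by source: [1] prior 0.29, lik 0.2222, product 0.06444; [2] prior 0.41, lik 0.5556, product 0.2278; [3] prior 0.3, lik 0.3333, product 0.1000.
Normalizing constant = 0.39222; the posterior for Jar 2 is its product over the sum, 0.2278/0.39222 = 0.5807.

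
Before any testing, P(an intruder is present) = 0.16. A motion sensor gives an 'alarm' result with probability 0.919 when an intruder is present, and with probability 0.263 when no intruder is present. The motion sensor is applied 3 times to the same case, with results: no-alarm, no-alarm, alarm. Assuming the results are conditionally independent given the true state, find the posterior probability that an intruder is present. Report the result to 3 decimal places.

Posterior P(H) ≈ 0.008

Let H be the event that an intruder is present; start with P(H) = 0.16. P('alarm'|H) = 0.919, P('alarm'|¬H) = 0.263.
Update on result 1 ('no-alarm'): P(H) ← 0.081·0.1600 / (0.081·0.1600 + 0.737·0.8400) = 0.012960/0.63204 = 0.0205.
Update on result 2 ('no-alarm'): P(H) ← 0.081·0.0205 / (0.081·0.0205 + 0.737·0.9795) = 0.0016609/0.72355 = 0.0023.
Update on result 3 ('alarm'): P(H) ← 0.919·0.0023 / (0.919·0.0023 + 0.263·0.9977) = 0.0021096/0.26451 = 0.0080.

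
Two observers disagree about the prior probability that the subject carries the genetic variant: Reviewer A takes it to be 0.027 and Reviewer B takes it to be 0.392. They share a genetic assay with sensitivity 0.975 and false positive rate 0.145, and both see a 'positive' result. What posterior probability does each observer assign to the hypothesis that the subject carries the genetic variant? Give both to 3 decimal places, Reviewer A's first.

The likelihood ratio for a 'positive' result is 0.975/0.145 = 6.7241.
Reviewer A: prior odds 0.027/0.973 = 0.027749; posterior odds 0.18659; posterior probability 0.157.
Reviewer B: prior odds 0.392/0.608 = 0.64474; posterior odds 4.3353; posterior probability 0.813.

Reviewer A: 0.157; Reviewer B: 0.813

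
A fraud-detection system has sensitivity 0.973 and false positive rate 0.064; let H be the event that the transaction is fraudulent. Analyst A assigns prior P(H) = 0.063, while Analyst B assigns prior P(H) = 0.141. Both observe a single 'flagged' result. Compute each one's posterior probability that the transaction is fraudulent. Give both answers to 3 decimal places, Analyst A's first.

The likelihood ratio for a 'flagged' result is 0.973/0.064 = 15.203.
Analyst A: prior odds 0.063/0.937 = 0.067236; posterior odds 1.0222; posterior probability 0.505.
Analyst B: prior odds 0.141/0.859 = 0.16414; posterior odds 2.4955; posterior probability 0.714.

Analyst A: 0.505; Analyst B: 0.714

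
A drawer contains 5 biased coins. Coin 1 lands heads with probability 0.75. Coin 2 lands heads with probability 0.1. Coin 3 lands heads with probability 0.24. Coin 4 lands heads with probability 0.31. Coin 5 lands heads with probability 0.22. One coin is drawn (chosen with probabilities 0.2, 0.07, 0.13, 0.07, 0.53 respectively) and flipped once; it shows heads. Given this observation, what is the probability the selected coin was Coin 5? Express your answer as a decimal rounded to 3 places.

P(heads|C1) = 0.75; P(heads|C2) = 0.1; P(heads|C3) = 0.24; P(heads|C4) = 0.31; P(heads|C5) = 0.22.
Prior × likelihood for each source: 0.2·0.75=0.1500, 0.07·0.1=0.007000, 0.13·0.24=0.03120, 0.07·0.31=0.02170, 0.53·0.22=0.1166. Summing gives P(heads) = 0.32650.
P(Coin 5 | heads) = 0.1166 / 0.32650 = 0.357.

Posterior probability ≈ 0.357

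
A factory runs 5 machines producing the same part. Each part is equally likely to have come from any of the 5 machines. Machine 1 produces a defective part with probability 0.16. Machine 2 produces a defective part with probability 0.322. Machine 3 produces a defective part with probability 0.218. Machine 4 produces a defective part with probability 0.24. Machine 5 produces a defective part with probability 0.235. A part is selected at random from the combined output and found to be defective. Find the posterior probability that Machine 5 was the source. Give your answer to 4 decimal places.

P(defective|M1) = 0.16; P(defective|M2) = 0.322; P(defective|M3) = 0.218; P(defective|M4) = 0.24; P(defective|M5) = 0.235.
Prior × likelihood for each source: 0.2·0.16=0.03200, 0.2·0.322=0.06440, 0.2·0.218=0.04360, 0.2·0.24=0.04800, 0.2·0.235=0.04700. Summing gives P(defective) = 0.23500.
P(Machine 5 | defective) = 0.04700 / 0.23500 = 0.2000.

Posterior probability ≈ 0.2000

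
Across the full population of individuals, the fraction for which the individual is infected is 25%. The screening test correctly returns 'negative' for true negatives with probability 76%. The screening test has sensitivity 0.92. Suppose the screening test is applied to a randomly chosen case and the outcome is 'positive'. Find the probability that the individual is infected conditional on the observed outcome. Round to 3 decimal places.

P(H | E) ≈ 0.561

Write H for 'the individual is infected'. Prior odds H:¬H = 0.25/0.75 = 0.33333. For the 'positive' outcome, the likelihood ratio is 0.92/0.24 = 3.8333.
Posterior odds = 0.33333 × 3.8333 = 1.2778, so P(H|E) = 1.2778/(1+1.2778) = 0.561.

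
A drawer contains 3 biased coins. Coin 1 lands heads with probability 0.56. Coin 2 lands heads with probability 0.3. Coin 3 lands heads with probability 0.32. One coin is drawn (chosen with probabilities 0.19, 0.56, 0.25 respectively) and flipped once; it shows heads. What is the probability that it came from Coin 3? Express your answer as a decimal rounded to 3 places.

Posterior probability ≈ 0.226

Tabulate prior·likelihood by source: [1] prior 0.19, lik 0.56, product 0.1064; [2] prior 0.56, lik 0.3, product 0.1680; [3] prior 0.25, lik 0.32, product 0.08000.
Normalizing constant = 0.35440; the posterior for Coin 3 is its product over the sum, 0.08000/0.35440 = 0.226.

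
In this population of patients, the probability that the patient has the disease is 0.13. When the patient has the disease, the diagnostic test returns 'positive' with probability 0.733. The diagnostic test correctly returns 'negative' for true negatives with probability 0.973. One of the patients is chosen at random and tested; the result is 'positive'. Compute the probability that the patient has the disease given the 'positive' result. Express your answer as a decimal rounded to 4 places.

Let H be the event that the patient has the disease. P(H) = 0.13, so P(¬H) = 0.87. With E the 'positive' result, P(E|H) = 0.733 and P(E|¬H) = 0.027.
P(E) = 0.733·0.13 + 0.027·0.87 = 0.095290 + 0.023490 = 0.11878.
By Bayes' theorem, P(H|E) = 0.095290 / 0.11878 = 0.8022.

P(H | E) ≈ 0.8022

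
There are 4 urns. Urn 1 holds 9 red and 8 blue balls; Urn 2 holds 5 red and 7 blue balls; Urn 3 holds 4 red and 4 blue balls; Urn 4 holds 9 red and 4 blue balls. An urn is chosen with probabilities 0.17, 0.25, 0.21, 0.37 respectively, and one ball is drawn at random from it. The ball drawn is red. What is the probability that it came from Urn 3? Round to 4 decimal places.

Tabulate prior·likelihood by source: [1] prior 0.17, lik 0.5294, product 0.09000; [2] prior 0.25, lik 0.4167, product 0.1042; [3] prior 0.21, lik 0.5, product 0.1050; [4] prior 0.37, lik 0.6923, product 0.2562.
Normalizing constant = 0.55532; the posterior for Urn 3 is its product over the sum, 0.1050/0.55532 = 0.1891.

Posterior probability ≈ 0.1891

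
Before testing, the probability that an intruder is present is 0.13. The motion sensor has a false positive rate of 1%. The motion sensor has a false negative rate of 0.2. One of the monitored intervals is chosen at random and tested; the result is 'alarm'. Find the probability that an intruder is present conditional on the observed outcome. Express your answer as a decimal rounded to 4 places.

Let H be the event that an intruder is present. P(H) = 0.13, so P(¬H) = 0.87. With E the 'alarm' result, P(E|H) = 0.8 and P(E|¬H) = 0.01.
P(E) = 0.8·0.13 + 0.01·0.87 = 0.10400 + 0.0087000 = 0.11270.
By Bayes' theorem, P(H|E) = 0.10400 / 0.11270 = 0.9228.

P(H | E) ≈ 0.9228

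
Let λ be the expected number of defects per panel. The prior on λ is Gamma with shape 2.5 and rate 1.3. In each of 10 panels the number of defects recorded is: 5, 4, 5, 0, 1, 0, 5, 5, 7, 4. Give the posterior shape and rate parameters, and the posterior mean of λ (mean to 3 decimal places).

The Poisson likelihood adds the total count to the shape and the number of exposure periods to the rate. Here ∑xᵢ = 36 and n = 10, so shape 2.5→38.5 and rate 1.3→11.3.
Posterior mean = shape/rate = 38.5/11.3 = 3.407.

Posterior: Gamma(shape=38.5, rate=11.3); mean ≈ 3.407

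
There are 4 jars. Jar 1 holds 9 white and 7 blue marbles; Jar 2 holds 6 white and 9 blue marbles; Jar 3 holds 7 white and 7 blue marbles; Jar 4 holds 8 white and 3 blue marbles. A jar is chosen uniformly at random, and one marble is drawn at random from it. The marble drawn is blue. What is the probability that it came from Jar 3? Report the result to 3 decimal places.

P(blue|Jar 1) = 0.4375; P(blue|Jar 2) = 0.6; P(blue|Jar 3) = 0.5; P(blue|Jar 4) = 0.2727.
Prior × likelihood for each source: 0.25·0.4375=0.1094, 0.25·0.6=0.1500, 0.25·0.5=0.1250, 0.25·0.2727=0.06818. Summing gives P(blue) = 0.45256.
P(Jar 3 | blue) = 0.1250 / 0.45256 = 0.276.

Posterior probability ≈ 0.276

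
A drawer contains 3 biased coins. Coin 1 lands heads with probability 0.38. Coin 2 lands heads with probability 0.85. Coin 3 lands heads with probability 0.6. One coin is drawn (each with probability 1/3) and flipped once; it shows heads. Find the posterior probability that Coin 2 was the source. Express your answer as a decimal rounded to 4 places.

P(heads|C1) = 0.38; P(heads|C2) = 0.85; P(heads|C3) = 0.6.
Prior × likelihood for each source: 0.333333·0.38=0.1267, 0.333333·0.85=0.2833, 0.333333·0.6=0.2000. Summing gives P(heads) = 0.61000.
P(Coin 2 | heads) = 0.2833 / 0.61000 = 0.4645.

Posterior probability ≈ 0.4645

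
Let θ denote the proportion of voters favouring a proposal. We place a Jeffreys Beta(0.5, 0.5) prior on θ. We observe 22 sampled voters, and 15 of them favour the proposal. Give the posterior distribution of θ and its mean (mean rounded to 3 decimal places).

Posterior: Beta(15.5, 7.5); mean ≈ 0.674

The binomial likelihood is conjugate to the Beta prior: with 15 successes and 7 failures, the posterior is Beta(0.5+15, 0.5+7) = Beta(15.5, 7.5).
E[θ | data] = 15.5/(15.5+7.5) = 0.674.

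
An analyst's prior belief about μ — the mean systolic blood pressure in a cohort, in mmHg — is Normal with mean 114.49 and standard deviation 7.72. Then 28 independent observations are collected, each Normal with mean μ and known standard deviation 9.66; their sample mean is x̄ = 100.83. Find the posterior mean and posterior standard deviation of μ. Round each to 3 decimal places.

Posterior mean ≈ 101.553; posterior SD ≈ 1.777

With known σ, the Normal prior is conjugate. Weight on the data is w = (n/σ²)/(n/σ² + 1/τ₀²) = 0.300057/(0.300057+0.0167790) = 0.94704.
Posterior mean = w·x̄ + (1−w)·μ₀ = 0.94704·100.83 + 0.052958·114.49 = 101.553. Posterior variance = 1/(0.300057+0.0167790) = 3.15621, so SD = 1.777.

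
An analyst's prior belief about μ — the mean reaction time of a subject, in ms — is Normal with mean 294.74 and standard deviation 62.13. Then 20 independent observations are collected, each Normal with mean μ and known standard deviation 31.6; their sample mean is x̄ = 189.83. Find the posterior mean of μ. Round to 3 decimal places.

Posterior mean ≈ 191.170

Prior precision 1/τ₀² = 1/62.13² = 0.00025906; data precision n/σ² = 20/31.6² = 0.0200288.
Posterior precision = 0.00025906 + 0.0200288 = 0.0202879.
Posterior mean = (0.00025906·294.74 + 0.0200288·189.83) / 0.0202879 = 191.170.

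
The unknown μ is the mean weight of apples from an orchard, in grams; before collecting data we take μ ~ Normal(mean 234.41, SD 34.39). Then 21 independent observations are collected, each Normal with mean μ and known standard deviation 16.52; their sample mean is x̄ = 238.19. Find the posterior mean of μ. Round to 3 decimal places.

Posterior mean ≈ 238.149

Prior precision 1/τ₀² = 1/34.39² = 0.00084554; data precision n/σ² = 21/16.52² = 0.0769483.
Posterior precision = 0.00084554 + 0.0769483 = 0.0777939.
Posterior mean = (0.00084554·234.41 + 0.0769483·238.19) / 0.0777939 = 238.149.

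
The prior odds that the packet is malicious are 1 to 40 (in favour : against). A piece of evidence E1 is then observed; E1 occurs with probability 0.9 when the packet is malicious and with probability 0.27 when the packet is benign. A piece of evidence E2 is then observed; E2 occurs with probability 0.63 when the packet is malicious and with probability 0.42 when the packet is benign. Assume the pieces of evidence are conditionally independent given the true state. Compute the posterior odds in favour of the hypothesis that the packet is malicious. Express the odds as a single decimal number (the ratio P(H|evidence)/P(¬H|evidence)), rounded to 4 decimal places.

Posterior odds ≈ 0.1250

Prior odds = 1/40 = 0.025000. In log-odds, ln(0.025000) = -3.6889.
Add log likelihood ratios: ln(3.3333) + ln(1.5000) = 1.6094.
Posterior log-odds = -2.0794, so posterior odds = exp(-2.0794) = 0.12500.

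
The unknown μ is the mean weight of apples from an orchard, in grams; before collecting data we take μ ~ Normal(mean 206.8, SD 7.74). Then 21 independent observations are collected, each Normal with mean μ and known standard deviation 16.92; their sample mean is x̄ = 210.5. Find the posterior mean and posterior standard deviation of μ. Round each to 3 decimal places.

Posterior mean ≈ 209.814; posterior SD ≈ 3.332

With known σ, the Normal prior is conjugate. Weight on the data is w = (n/σ²)/(n/σ² + 1/τ₀²) = 0.0733531/(0.0733531+0.0166924) = 0.81462.
Posterior mean = w·x̄ + (1−w)·μ₀ = 0.81462·210.5 + 0.18538·206.8 = 209.814. Posterior variance = 1/(0.0733531+0.0166924) = 11.1055, so SD = 3.332.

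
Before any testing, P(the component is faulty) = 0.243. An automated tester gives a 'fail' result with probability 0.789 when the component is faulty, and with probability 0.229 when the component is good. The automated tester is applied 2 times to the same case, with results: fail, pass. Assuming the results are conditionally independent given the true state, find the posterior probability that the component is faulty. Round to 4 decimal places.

Posterior P(H) ≈ 0.2324

With H the event that the component is faulty, the joint likelihood of the observed sequence is P(data|H) = 0.789·0.211 = 0.16648 and P(data|¬H) = 0.229·0.771 = 0.17656.
Bayes: P(H|data) = 0.243·0.16648 / (0.243·0.16648 + 0.757·0.17656) = 0.040454/0.17411 = 0.2324.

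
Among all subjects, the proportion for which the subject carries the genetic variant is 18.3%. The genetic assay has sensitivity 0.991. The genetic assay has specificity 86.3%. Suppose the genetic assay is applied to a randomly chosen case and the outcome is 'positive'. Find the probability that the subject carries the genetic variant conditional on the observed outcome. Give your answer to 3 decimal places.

P(H | E) ≈ 0.618

Let H be the event that the subject carries the genetic variant. P(H) = 0.183, so P(¬H) = 0.817. With E the 'positive' result, P(E|H) = 0.991 and P(E|¬H) = 0.137.
P(E) = 0.991·0.183 + 0.137·0.817 = 0.18135 + 0.11193 = 0.29328.
By Bayes' theorem, P(H|E) = 0.18135 / 0.29328 = 0.618.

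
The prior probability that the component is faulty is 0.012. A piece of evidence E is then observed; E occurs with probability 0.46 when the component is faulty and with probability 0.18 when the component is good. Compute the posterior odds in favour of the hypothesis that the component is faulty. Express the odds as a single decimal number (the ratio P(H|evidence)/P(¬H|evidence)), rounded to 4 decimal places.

Posterior odds ≈ 0.0310

Prior odds = 0.012/(1−0.012) = 0.012146. In log-odds, ln(0.012146) = -4.4108.
Add log likelihood ratio: ln(2.5556) = 0.93827.
Posterior log-odds = -3.4725, so posterior odds = exp(-3.4725) = 0.031039.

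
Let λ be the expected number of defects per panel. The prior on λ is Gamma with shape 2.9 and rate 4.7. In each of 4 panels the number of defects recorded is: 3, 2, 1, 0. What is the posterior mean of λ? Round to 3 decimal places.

The Poisson likelihood adds the total count to the shape and the number of exposure periods to the rate. Here ∑xᵢ = 6 and n = 4, so shape 2.9→8.9 and rate 4.7→8.7.
Posterior mean = shape/rate = 8.9/8.7 = 1.023.

Posterior mean ≈ 1.023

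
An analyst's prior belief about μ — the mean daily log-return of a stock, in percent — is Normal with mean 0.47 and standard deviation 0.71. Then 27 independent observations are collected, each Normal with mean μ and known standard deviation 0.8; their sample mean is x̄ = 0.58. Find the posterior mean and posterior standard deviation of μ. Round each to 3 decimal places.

Posterior mean ≈ 0.575; posterior SD ≈ 0.150

Prior precision 1/τ₀² = 1/0.71² = 1.98373; data precision n/σ² = 27/0.8² = 42.1875.
Posterior precision = 1.98373 + 42.1875 = 44.1712, giving posterior SD = 1/√44.1712 = 0.150.
Posterior mean = (1.98373·0.47 + 42.1875·0.58) / 44.1712 = 0.575.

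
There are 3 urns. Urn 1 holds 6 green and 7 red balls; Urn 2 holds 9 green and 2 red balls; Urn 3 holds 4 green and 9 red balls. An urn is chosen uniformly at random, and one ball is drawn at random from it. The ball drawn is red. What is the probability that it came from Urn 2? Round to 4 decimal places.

Posterior probability ≈ 0.1287

P(red|Urn 1) = 0.5385; P(red|Urn 2) = 0.1818; P(red|Urn 3) = 0.6923.
Prior × likelihood for each source: 0.333333·0.5385=0.1795, 0.333333·0.1818=0.06061, 0.333333·0.6923=0.2308. Summing gives P(red) = 0.47086.
P(Urn 2 | red) = 0.06061 / 0.47086 = 0.1287.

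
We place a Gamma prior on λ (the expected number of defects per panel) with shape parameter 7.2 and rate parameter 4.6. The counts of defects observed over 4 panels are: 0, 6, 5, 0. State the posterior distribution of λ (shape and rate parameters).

Total count ∑xᵢ = 11 over n = 4 panels.
Gamma is conjugate to the Poisson likelihood: posterior is Gamma(shape = 7.2+11 = 18.2, rate = 4.6+4 = 8.6).

Posterior: Gamma(shape=18.2, rate=8.6)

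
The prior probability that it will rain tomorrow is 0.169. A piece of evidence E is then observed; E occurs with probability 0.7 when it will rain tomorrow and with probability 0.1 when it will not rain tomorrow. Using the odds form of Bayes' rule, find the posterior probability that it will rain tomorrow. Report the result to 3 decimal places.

Prior odds = 0.169/(1−0.169) = 0.20337.
Likelihood ratio for E = 0.7/0.1 = 7.0000.
Posterior odds = prior odds × LR = 1.4236.
Posterior probability = odds/(1+odds) = 1.4236/2.4236 = 0.587.

Posterior probability ≈ 0.587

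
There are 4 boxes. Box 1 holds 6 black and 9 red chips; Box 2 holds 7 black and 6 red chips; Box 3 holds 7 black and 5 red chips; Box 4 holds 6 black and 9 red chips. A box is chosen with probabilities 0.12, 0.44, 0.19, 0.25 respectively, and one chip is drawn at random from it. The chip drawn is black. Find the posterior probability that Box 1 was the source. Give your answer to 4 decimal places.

Tabulate prior·likelihood by source: [1] prior 0.12, lik 0.4, product 0.04800; [2] prior 0.44, lik 0.5385, product 0.2369; [3] prior 0.19, lik 0.5833, product 0.1108; [4] prior 0.25, lik 0.4, product 0.1000.
Normalizing constant = 0.49576; the posterior for Box 1 is its product over the sum, 0.04800/0.49576 = 0.0968.

Posterior probability ≈ 0.0968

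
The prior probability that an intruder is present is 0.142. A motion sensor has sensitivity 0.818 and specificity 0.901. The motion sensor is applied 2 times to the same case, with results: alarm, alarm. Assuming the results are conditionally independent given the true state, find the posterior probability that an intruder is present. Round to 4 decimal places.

Let H be the event that an intruder is present; start with P(H) = 0.142. P('alarm'|H) = 0.818, P('alarm'|¬H) = 0.099.
Update on result 1 ('alarm'): P(H) ← 0.818·0.1420 / (0.818·0.1420 + 0.099·0.8580) = 0.11616/0.20110 = 0.5776.
Update on result 2 ('alarm'): P(H) ← 0.818·0.5776 / (0.818·0.5776 + 0.099·0.4224) = 0.47248/0.51430 = 0.9187.

Posterior P(H) ≈ 0.9187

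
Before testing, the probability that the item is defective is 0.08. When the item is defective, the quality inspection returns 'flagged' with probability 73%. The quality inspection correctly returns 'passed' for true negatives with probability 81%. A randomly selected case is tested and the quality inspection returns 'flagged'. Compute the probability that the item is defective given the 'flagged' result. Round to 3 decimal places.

Let H be the event that the item is defective. P(H) = 0.08, so P(¬H) = 0.92. With E the 'flagged' result, P(E|H) = 0.73 and P(E|¬H) = 0.19.
P(E) = 0.73·0.08 + 0.19·0.92 = 0.058400 + 0.17480 = 0.23320.
By Bayes' theorem, P(H|E) = 0.058400 / 0.23320 = 0.250.

P(H | E) ≈ 0.250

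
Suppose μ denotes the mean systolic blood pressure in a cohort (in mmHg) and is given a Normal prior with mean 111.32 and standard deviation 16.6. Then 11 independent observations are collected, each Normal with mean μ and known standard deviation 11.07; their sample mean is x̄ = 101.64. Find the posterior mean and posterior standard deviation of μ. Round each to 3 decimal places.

Prior precision 1/τ₀² = 1/16.6² = 0.00362897; data precision n/σ² = 11/11.07² = 0.0897630.
Posterior precision = 0.00362897 + 0.0897630 = 0.0933920, giving posterior SD = 1/√0.0933920 = 3.272.
Posterior mean = (0.00362897·111.32 + 0.0897630·101.64) / 0.0933920 = 102.016.

Posterior mean ≈ 102.016; posterior SD ≈ 3.272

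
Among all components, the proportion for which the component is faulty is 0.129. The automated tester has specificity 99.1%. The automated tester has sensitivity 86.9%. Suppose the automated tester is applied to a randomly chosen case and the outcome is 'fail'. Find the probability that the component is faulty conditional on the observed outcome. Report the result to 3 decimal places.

P(H | E) ≈ 0.935

Let H be the event that the component is faulty. P(H) = 0.129, so P(¬H) = 0.871. With E the 'fail' result, P(E|H) = 0.869 and P(E|¬H) = 0.009.
P(E) = 0.869·0.129 + 0.009·0.871 = 0.11210 + 0.0078390 = 0.11994.
By Bayes' theorem, P(H|E) = 0.11210 / 0.11994 = 0.935.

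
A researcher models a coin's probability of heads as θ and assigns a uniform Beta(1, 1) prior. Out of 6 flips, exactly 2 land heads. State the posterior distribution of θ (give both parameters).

The binomial likelihood is conjugate to the Beta prior: with 2 successes and 4 failures, the posterior is Beta(1+2, 1+4) = Beta(3, 5).

Posterior: Beta(3, 5)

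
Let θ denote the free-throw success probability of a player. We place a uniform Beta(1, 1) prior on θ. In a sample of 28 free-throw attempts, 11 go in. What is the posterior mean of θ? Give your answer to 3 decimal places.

Posterior mean ≈ 0.400

The binomial likelihood is conjugate to the Beta prior: with 11 successes and 17 failures, the posterior is Beta(1+11, 1+17) = Beta(12, 18).
Posterior mean = α/(α+β) = 12/30 = 0.400.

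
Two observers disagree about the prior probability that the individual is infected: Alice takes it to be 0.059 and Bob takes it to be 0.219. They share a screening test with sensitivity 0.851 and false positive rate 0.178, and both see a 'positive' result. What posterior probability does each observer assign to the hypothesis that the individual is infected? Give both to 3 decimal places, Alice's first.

The likelihood ratio for a 'positive' result is 0.851/0.178 = 4.7809.
Alice: prior odds 0.059/0.941 = 0.062699; posterior odds 0.29976; posterior probability 0.231.
Bob: prior odds 0.219/0.781 = 0.28041; posterior odds 1.3406; posterior probability 0.573.

Alice: 0.231; Bob: 0.573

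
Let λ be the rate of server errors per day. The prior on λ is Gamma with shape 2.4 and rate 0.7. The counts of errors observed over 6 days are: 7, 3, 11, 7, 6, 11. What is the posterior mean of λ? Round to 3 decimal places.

The Poisson likelihood adds the total count to the shape and the number of exposure periods to the rate. Here ∑xᵢ = 45 and n = 6, so shape 2.4→47.4 and rate 0.7→6.7.
Posterior mean = shape/rate = 47.4/6.7 = 7.075.

Posterior mean ≈ 7.075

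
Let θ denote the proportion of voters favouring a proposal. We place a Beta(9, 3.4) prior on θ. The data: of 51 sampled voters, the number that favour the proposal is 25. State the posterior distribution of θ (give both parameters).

Posterior: Beta(34, 29.4)

Observing 25 successes and 26 failures updates Beta(9, 3.4) by adding the success and failure counts to the two shape parameters: α = 9+25 = 34, β = 3.4+26 = 29.4.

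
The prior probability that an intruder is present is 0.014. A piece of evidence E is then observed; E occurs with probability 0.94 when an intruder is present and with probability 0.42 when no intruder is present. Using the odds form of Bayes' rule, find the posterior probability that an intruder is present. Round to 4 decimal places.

Prior odds = 0.014/(1−0.014) = 0.014199. In log-odds, ln(0.014199) = -4.2546.
Add log likelihood ratio: ln(2.2381) = 0.80563.
Posterior log-odds = -3.4490, so posterior odds = exp(-3.4490) = 0.031778. Converting, P(H|E) = 0.031778/1.0318 = 0.0308.

Posterior probability ≈ 0.0308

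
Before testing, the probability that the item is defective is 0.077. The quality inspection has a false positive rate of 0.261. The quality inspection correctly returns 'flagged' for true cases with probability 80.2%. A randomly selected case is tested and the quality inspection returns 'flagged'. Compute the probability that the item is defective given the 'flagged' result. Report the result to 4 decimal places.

Write H for 'the item is defective'. Prior odds H:¬H = 0.077/0.923 = 0.083424. For the 'flagged' outcome, the likelihood ratio is 0.802/0.261 = 3.0728.
Posterior odds = 0.083424 × 3.0728 = 0.25634, so P(H|E) = 0.25634/(1+0.25634) = 0.2040.

P(H | E) ≈ 0.2040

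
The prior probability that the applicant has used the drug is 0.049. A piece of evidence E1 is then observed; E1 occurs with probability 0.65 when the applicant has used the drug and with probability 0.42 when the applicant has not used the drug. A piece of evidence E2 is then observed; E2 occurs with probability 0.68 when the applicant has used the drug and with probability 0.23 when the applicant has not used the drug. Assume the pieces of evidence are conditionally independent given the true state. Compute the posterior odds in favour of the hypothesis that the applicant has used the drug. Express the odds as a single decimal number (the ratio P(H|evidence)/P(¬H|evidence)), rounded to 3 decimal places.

Prior odds = 0.049/(1−0.049) = 0.051525. In log-odds, ln(0.051525) = -2.9657.
Add log likelihood ratios: ln(1.5476) + ln(2.9565) = 1.5207.
Posterior log-odds = -1.4450, so posterior odds = exp(-1.4450) = 0.23575.

Posterior odds ≈ 0.236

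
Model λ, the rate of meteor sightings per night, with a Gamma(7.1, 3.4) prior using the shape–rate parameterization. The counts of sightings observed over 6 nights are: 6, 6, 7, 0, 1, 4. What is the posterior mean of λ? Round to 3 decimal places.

The Poisson likelihood adds the total count to the shape and the number of exposure periods to the rate. Here ∑xᵢ = 24 and n = 6, so shape 7.1→31.1 and rate 3.4→9.4.
Posterior mean = shape/rate = 31.1/9.4 = 3.309.

Posterior mean ≈ 3.309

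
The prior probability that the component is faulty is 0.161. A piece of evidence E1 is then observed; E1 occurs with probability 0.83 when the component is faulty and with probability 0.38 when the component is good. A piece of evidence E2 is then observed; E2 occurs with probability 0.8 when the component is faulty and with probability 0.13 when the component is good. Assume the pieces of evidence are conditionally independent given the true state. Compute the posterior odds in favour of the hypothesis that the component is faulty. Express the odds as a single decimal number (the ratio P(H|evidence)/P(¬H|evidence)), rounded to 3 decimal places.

Prior odds = 0.161/(1−0.161) = 0.19190.
Likelihood ratio for E1 = 0.83/0.38 = 2.1842.
Likelihood ratio for E2 = 0.8/0.13 = 6.1538.
Posterior odds = prior odds × LR₁ × LR₂ = 2.5793.

Posterior odds ≈ 2.579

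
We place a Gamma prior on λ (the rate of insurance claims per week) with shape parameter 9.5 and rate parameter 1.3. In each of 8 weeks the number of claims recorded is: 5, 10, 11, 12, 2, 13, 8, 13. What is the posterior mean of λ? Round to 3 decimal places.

The Poisson likelihood adds the total count to the shape and the number of exposure periods to the rate. Here ∑xᵢ = 74 and n = 8, so shape 9.5→83.5 and rate 1.3→9.3.
Posterior mean = shape/rate = 83.5/9.3 = 8.978.

Posterior mean ≈ 8.978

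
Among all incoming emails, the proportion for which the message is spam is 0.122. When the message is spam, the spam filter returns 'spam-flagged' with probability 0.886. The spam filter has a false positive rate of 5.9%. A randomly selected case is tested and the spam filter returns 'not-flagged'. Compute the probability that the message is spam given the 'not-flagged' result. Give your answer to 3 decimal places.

P(H | E) ≈ 0.017

Let H be the event that the message is spam. P(H) = 0.122, so P(¬H) = 0.878. With E the 'not-flagged' result, P(E|H) = 0.114 and P(E|¬H) = 0.941.
P(E) = 0.114·0.122 + 0.941·0.878 = 0.013908 + 0.82620 = 0.84011.
By Bayes' theorem, P(H|E) = 0.013908 / 0.84011 = 0.017.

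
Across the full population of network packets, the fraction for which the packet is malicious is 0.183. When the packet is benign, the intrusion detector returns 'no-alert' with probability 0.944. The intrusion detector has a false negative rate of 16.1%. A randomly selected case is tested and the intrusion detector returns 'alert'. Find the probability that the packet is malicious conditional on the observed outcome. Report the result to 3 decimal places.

Let H be the event that the packet is malicious. P(H) = 0.183, so P(¬H) = 0.817. With E the 'alert' result, P(E|H) = 0.839 and P(E|¬H) = 0.056.
P(E) = 0.839·0.183 + 0.056·0.817 = 0.15354 + 0.045752 = 0.19929.
By Bayes' theorem, P(H|E) = 0.15354 / 0.19929 = 0.770.

P(H | E) ≈ 0.770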